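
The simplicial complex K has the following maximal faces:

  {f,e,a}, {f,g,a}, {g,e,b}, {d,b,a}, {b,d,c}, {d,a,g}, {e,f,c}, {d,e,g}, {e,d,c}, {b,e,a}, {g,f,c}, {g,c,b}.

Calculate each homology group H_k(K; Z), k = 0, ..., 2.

Take the total order a < b < c < d < e < f < g on the vertex set. Then K (dimension 2) consists of the simplices:

  0-simplices (7): a, b, c, d, e, f, g
  1-simplices (18): ab, ad, ae, af, ag, bc, bd, be, bg, cd, ce, cf, cg, de, dg, ef, eg, fg
  2-simplices (12): abd, abe, adg, aef, afg, bcd, bcg, beg, cde, cef, cfg, deg

Hence C_0 ≅ Z^7, C_1 ≅ Z^18, C_2 ≅ Z^12.

∂_1: C_1 → C_0 maps an edge to its endpoints' difference, ∂[p,q] = q − p.
As a 7×18 matrix over Z this has rank 6, with invariant factors (1,1,1,1,1,1).

The boundary map ∂_2: C_2 → C_1 maps a triangle to the signed sum of its edges. For instance
  ∂bcg = cg − bg + bc,
  ∂cfg = fg − cg + cf.
This gives a 18×12 integer matrix of rank 12; reducing to Smith normal form yields diagonal entries (1,1,1,1,1,1,1,1,1,1,1,2).

Reading off H_k = ker ∂_k / im ∂_{k+1}:

  H_0: rank C_0 − rank ∂_1 = 7 − 6 = 1, and the invariant factors of ∂_1 are all 1, so H_0 ≅ Z.
  H_1: rank ker ∂_1 − rank ∂_2 = (18 − 6) − 12 = 0, and ∂_2 has invariant factor 2 > 1, so H_1 ≅ Z/2.
  H_2: rank ker ∂_2 − rank ∂_3 = (12 − 12) − 0 = 0, and there is no ∂_3, so H_2 ≅ 0.

H_0 = Z,  H_1 = Z/2,  H_2 = 0.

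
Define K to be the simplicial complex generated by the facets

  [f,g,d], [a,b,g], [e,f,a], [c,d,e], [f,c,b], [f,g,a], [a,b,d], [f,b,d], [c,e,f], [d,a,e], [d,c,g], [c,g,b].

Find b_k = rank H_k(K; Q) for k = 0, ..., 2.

Fix the vertex order a < b < c < d < e < f < g and write every simplex with vertices in increasing order. Then dim K = 2 and the simplices of K are:

  0-simplices (7): a, b, c, d, e, f, g
  1-simplices (18): ab, ad, ae, af, ag, bc, bd, bf, bg, cd, ce, cf, cg, de, df, dg, ef, fg
  2-simplices (12): abd, abg, ade, aef, afg, bcf, bcg, bdf, cde, cdg, cef, dfg

so the chain groups are C_0 ≅ Z^7, C_1 ≅ Z^18, C_2 ≅ Z^12.

The boundary map ∂_1: C_1 → C_0 sends each edge [p,q] (with p < q) to q − p. For instance
  ∂af = f − a.
This gives a 7×18 integer matrix of rank 6; reducing to Smith normal form yields diagonal entries (1,1,1,1,1,1).

The boundary map ∂_2: C_2 → C_1 acts by ∂[p,q,r] = [q,r] − [p,r] + [p,q]. For instance
  ∂abg = bg − ag + ab,
  ∂bcf = cf − bf + bc.
As a 18×12 matrix over Z this has rank 12, with invariant factors (1,1,1,1,1,1,1,1,1,1,1,2).

Now H_k = ker ∂_k / im ∂_{k+1}, so:

  H_0: rank C_0 − rank ∂_1 = 7 − 6 = 1, and the invariant factors of ∂_1 are all 1, so H_0 = Z.
  H_1: rank ker ∂_1 − rank ∂_2 = (18 − 6) − 12 = 0, and ∂_2 has invariant factor 2 > 1, so H_1 = Z/2.
  H_2: rank ker ∂_2 − rank ∂_3 = (12 − 12) − 0 = 0, and there is no ∂_3, so H_2 = 0.

Hence the Betti numbers are b_0 = 1, b_1 = 0, b_2 = 0.

b_0 = 1, b_1 = 0, b_2 = 0.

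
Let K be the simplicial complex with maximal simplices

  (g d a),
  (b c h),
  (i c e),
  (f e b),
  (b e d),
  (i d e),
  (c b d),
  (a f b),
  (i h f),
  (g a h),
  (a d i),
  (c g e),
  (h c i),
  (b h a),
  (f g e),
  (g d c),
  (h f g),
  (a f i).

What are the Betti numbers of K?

Take the total order a < b < c < d < e < f < g < h < i on the vertex set. Then K (dimension 2) consists of the simplices:

  0-simplices (9): a, b, c, d, e, f, g, h, i
  1-simplices (27): ab, ad, af, ag, ah, ai, bc, bd, be, bf, bh, cd, ce, cg, ch, ci, de, dg, di, ef, eg, ei, fg, fh, fi, gh, hi
  2-simplices (18): abf, abh, adg, adi, afi, agh, bcd, bch, bde, bef, cdg, ceg, cei, chi, dei, efg, fgh, fhi

Hence C_0 ≅ Z^9, C_1 ≅ Z^27, C_2 ≅ Z^18.

The boundary map ∂_1: C_1 → C_0 maps an edge to its endpoints' difference, ∂[p,q] = q − p.
As a 9×27 matrix over Z this has rank 8, with invariant factors (1,1,1,1,1,1,1,1).

∂_2: C_2 → C_1 sends each 2-simplex [p,q,r] to [q,r] − [p,r] + [p,q]. For instance
  ∂efg = fg − eg + ef,
  ∂dei = ei − di + de.
As a 27×18 matrix over Z this has rank 18, with invariant factors (1,1,1,1,1,1,1,1,1,1,1,1,1,1,1,1,1,2).

Reading off H_k = ker ∂_k / im ∂_{k+1}:

  H_0: rank C_0 − rank ∂_1 = 9 − 8 = 1, and the invariant factors of ∂_1 are all 1, so H_0 ≅ Z.
  H_1: rank ker ∂_1 − rank ∂_2 = (27 − 8) − 18 = 1, and ∂_2 has invariant factor 2 > 1, so H_1 ≅ Z ⊕ Z/2.
  H_2: rank ker ∂_2 − rank ∂_3 = (18 − 18) − 0 = 0, and there is no ∂_3, so H_2 ≅ 0.

As a check, the Euler characteristic is 9 − 27 + 18 = 0, which agrees with 1 − 1 + 0 = 0.

Hence the Betti numbers are b_0 = 1, b_1 = 1, b_2 = 0.

b_0 = 1, b_1 = 1, b_2 = 0.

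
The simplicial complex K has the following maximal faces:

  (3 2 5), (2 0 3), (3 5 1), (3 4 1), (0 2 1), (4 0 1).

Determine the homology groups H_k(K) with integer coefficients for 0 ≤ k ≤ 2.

H_0 = Z,  H_1 = Z,  H_2 = 0.

K has 6 vertices, 12 edges, 6 triangles.
rank ∂_0 = 0, rank ∂_1 = 5 ⇒ b_0 = 6 − 0 − 5 = 1; all invariant factors of ∂_1 are 1 so no torsion. So H_0 ≅ Z.
rank ∂_1 = 5, rank ∂_2 = 6 ⇒ b_1 = 12 − 5 − 6 = 1; all invariant factors of ∂_2 are 1 so no torsion. So H_1 ≅ Z.
rank ∂_2 = 6, rank ∂_3 = 0 ⇒ b_2 = 6 − 6 − 0 = 0. So H_2 ≅ 0.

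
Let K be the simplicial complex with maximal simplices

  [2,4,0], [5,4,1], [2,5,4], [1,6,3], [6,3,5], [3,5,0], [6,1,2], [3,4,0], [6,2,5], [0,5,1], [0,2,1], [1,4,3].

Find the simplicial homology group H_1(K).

H_1 ≅ Z_2.

Take the total order 0 < 1 < 2 < 3 < 4 < 5 < 6 on the vertex set. Then K (dimension 2) consists of the simplices:

  0-simplices (7): [0], [1], [2], [3], [4], [5], [6]
  1-simplices (18): [0,1], [0,2], [0,3], [0,4], [0,5], [1,2], [1,3], [1,4], [1,5], [1,6], [2,4], [2,5], [2,6], [3,4], [3,5], [3,6], [4,5], [5,6]
  2-simplices (12): [0,1,2], [0,1,5], [0,2,4], [0,3,4], [0,3,5], [1,2,6], [1,3,4], [1,3,6], [1,4,5], [2,4,5], [2,5,6], [3,5,6]

Hence C_0 ≅ Z^7, C_1 ≅ Z^18, C_2 ≅ Z^12.

∂_1: C_1 → C_0 is given by ∂[p,q] = [q] − [p]. For instance
  ∂[2,4] = [4] − [2].
As a 7×18 matrix over Z this has rank 6, with invariant factors (1,1,1,1,1,1).

Boundary ∂_2: C_2 → C_1 acts by ∂[p,q,r] = [q,r] − [p,r] + [p,q]. For instance
  ∂[1,3,6] = [3,6] − [1,6] + [1,3],
  ∂[0,3,5] = [3,5] − [0,5] + [0,3].
The resulting 18×12 matrix has rank 12, and its Smith normal form has invariant factors (1,1,1,1,1,1,1,1,1,1,1,2).

Computing H_k = (kernel of ∂_k) / (image of ∂_{k+1}):

  H_1: rank ker ∂_1 − rank ∂_2 = (18 − 6) − 12 = 0, and ∂_2 has invariant factor 2 > 1, so H_1 = Z_2.

(K is a triangulation of the real projective plane RP^2.)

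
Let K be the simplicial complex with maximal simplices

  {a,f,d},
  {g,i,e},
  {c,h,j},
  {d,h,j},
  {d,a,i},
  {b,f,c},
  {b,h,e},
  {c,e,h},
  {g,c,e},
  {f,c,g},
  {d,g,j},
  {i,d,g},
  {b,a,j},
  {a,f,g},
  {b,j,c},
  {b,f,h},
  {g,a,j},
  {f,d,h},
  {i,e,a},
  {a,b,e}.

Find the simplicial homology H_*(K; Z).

K has 10 vertices, 30 edges, 20 triangles.
rank ∂_0 = 0, rank ∂_1 = 9 ⇒ b_0 = 10 − 0 − 9 = 1; all invariant factors of ∂_1 are 1 so no torsion. So H_0 ≅ Z.
rank ∂_1 = 9, rank ∂_2 = 20 ⇒ b_1 = 30 − 9 − 20 = 1; ∂_2 has invariant factor(s) [2] giving torsion. So H_1 ≅ Z ⊕ Z/2.
rank ∂_2 = 20, rank ∂_3 = 0 ⇒ b_2 = 20 − 20 − 0 = 0. So H_2 ≅ 0.

H_0 = Z,  H_1 = Z ⊕ Z/2,  H_2 = 0.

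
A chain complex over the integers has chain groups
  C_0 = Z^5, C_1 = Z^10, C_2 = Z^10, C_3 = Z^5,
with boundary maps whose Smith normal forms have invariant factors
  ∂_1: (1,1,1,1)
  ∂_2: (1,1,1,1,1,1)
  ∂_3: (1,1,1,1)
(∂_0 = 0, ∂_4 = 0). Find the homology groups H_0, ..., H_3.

H_0 ≅ Z,  H_1 = 0,  H_2 = 0,  H_3 ≅ Z.

H_0: b_0 = 5 − 0 − 4 = 1; torsion from ∂_1 factors > 1: none. So H_0 ≅ Z.
H_1: b_1 = 10 − 4 − 6 = 0; torsion from ∂_2 factors > 1: none. So H_1 ≅ 0.
H_2: b_2 = 10 − 6 − 4 = 0; torsion from ∂_3 factors > 1: none. So H_2 ≅ 0.
H_3: b_3 = 5 − 4 − 0 = 1; torsion from ∂_4 factors > 1: none. So H_3 ≅ Z.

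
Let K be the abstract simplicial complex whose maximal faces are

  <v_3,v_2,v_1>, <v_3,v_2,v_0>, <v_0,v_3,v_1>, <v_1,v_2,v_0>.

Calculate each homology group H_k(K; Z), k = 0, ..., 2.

H_0 = Z,  H_1 = 0,  H_2 = Z.

Take the total order v_0 < v_1 < v_2 < v_3 on the vertex set. Then K (dimension 2) consists of the simplices:

  0-simplices (4): [v_0], [v_1], [v_2], [v_3]
  1-simplices (6): [v_0,v_1], [v_0,v_2], [v_0,v_3], [v_1,v_2], [v_1,v_3], [v_2,v_3]
  2-simplices (4): [v_0,v_1,v_2], [v_0,v_1,v_3], [v_0,v_2,v_3], [v_1,v_2,v_3]

so the chain groups are C_0 ≅ Z^4, C_1 ≅ Z^6, C_2 ≅ Z^4.

∂_1: C_1 → C_0 is given by ∂[p,q] = [q] − [p]. For instance
  ∂[v_2,v_3] = [v_3] − [v_2].
As a 4×6 matrix over Z this has rank 3, with invariant factors (1,1,1).

∂_2: C_2 → C_1 sends each 2-simplex [p,q,r] to [q,r] − [p,r] + [p,q]. For instance
  ∂[v_0,v_1,v_2] = [v_1,v_2] − [v_0,v_2] + [v_0,v_1],
  ∂[v_0,v_2,v_3] = [v_2,v_3] − [v_0,v_3] + [v_0,v_2].
This gives a 6×4 integer matrix of rank 3; reducing to Smith normal form yields diagonal entries (1,1,1).

From H_k ≅ ker(∂_k) / im(∂_{k+1}) we obtain:

  H_0: rank C_0 − rank ∂_1 = 4 − 3 = 1, and the invariant factors of ∂_1 are all 1, so H_0 = Z.
  H_1: rank ker ∂_1 − rank ∂_2 = (6 − 3) − 3 = 0, and the invariant factors of ∂_2 are all 1, so H_1 = 0.
  H_2: rank ker ∂_2 − rank ∂_3 = (4 − 3) − 0 = 1, and there is no ∂_3, so H_2 = Z.

As a check, the Euler characteristic is 4 − 6 + 4 = 2, which agrees with 1 − 0 + 1 = 2.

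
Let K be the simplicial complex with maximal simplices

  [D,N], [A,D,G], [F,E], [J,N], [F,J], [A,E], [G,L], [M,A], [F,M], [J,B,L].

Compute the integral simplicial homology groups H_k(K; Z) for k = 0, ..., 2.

H_0 ≅ Z,  H_1 ≅ Z^3,  H_2 = 0.

Fix the vertex order A < B < D < E < F < G < J < L < M < N and write every simplex with vertices in increasing order. Then dim K = 2 and the simplices of K are:

  0-simplices (10): A, B, D, E, F, G, J, L, M, N
  1-simplices (14): AD, AE, AG, AM, BJ, BL, DG, DN, EF, FJ, FM, GL, JL, JN
  2-simplices (2): ADG, BJL

giving chain groups C_0 ≅ Z^10, C_1 ≅ Z^14, C_2 ≅ Z^2.

The boundary map ∂_1: C_1 → C_0 is given by ∂[p,q] = [q] − [p]. For instance
  ∂AM = M − A.
The resulting 10×14 matrix has rank 9, and its Smith normal form has invariant factors (1,1,1,1,1,1,1,1,1).

Boundary ∂_2: C_2 → C_1 acts by ∂[p,q,r] = [q,r] − [p,r] + [p,q]. For instance
  ∂ADG = DG − AG + AD,
  ∂BJL = JL − BL + BJ.
This gives a 14×2 integer matrix of rank 2; reducing to Smith normal form yields diagonal entries (1,1).

Reading off H_k = ker ∂_k / im ∂_{k+1}:

  H_0: rank C_0 − rank ∂_1 = 10 − 9 = 1, and the invariant factors of ∂_1 are all 1, so H_0 ≅ Z.
  H_1: rank ker ∂_1 − rank ∂_2 = (14 − 9) − 2 = 3, and the invariant factors of ∂_2 are all 1, so H_1 ≅ Z^3.
  H_2: rank ker ∂_2 − rank ∂_3 = (2 − 2) − 0 = 0, and there is no ∂_3, so H_2 ≅ 0.

As a check, the Euler characteristic is 10 − 14 + 2 = -2, which agrees with 1 − 3 + 0 = -2.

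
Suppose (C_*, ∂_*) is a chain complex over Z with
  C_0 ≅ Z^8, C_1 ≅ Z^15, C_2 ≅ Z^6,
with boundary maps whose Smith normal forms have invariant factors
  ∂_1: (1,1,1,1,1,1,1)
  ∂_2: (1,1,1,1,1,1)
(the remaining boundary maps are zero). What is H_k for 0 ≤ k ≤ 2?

H_0: b_0 = 8 − 0 − 7 = 1; torsion from ∂_1 factors > 1: none. So H_0 ≅ Z.
H_1: b_1 = 15 − 7 − 6 = 2; torsion from ∂_2 factors > 1: none. So H_1 ≅ Z^2.
H_2: b_2 = 6 − 6 − 0 = 0; torsion from ∂_3 factors > 1: none. So H_2 ≅ 0.

H_0 ≅ Z,  H_1 ≅ Z^2,  H_2 = 0.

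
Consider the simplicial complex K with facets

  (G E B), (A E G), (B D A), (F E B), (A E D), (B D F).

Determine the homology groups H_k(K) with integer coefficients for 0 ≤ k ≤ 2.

H_0 = Z,  H_1 = Z,  H_2 = 0.

Order the vertices as A < B < D < E < F < G. Listing each simplex with vertices in this order, K has dimension 2 with simplices:

  0-simplices (6): A, B, D, E, F, G
  1-simplices (12): AB, AD, AE, AG, BD, BE, BF, BG, DE, DF, EF, EG
  2-simplices (6): ABD, ADE, AEG, BDF, BEF, BEG

giving chain groups C_0 ≅ Z^6, C_1 ≅ Z^12, C_2 ≅ Z^6.

The boundary map ∂_1: C_1 → C_0 is given by ∂[p,q] = [q] − [p].
The resulting 6×12 matrix has rank 5, and its Smith normal form has invariant factors (1,1,1,1,1).

∂_2: C_2 → C_1 maps a triangle to the signed sum of its edges. For instance
  ∂BDF = DF − BF + BD,
  ∂ADE = DE − AE + AD.
As a 12×6 matrix over Z this has rank 6, with invariant factors (1,1,1,1,1,1).

From H_k ≅ ker(∂_k) / im(∂_{k+1}) we obtain:

  H_0: rank C_0 − rank ∂_1 = 6 − 5 = 1, and the invariant factors of ∂_1 are all 1, so H_0 = Z.
  H_1: rank ker ∂_1 − rank ∂_2 = (12 − 5) − 6 = 1, and the invariant factors of ∂_2 are all 1, so H_1 = Z.
  H_2: rank ker ∂_2 − rank ∂_3 = (6 − 6) − 0 = 0, and there is no ∂_3, so H_2 = 0.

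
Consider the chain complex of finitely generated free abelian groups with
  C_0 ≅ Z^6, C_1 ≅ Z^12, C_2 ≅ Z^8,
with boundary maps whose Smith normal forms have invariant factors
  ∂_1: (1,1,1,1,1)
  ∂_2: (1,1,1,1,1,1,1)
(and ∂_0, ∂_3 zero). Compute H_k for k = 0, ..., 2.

H_0: b_0 = 6 − 0 − 5 = 1; torsion from ∂_1 factors > 1: none. So H_0 ≅ Z.
H_1: b_1 = 12 − 5 − 7 = 0; torsion from ∂_2 factors > 1: none. So H_1 ≅ 0.
H_2: b_2 = 8 − 7 − 0 = 1; torsion from ∂_3 factors > 1: none. So H_2 ≅ Z.

H_0 ≅ Z,  H_1 = 0,  H_2 ≅ Z.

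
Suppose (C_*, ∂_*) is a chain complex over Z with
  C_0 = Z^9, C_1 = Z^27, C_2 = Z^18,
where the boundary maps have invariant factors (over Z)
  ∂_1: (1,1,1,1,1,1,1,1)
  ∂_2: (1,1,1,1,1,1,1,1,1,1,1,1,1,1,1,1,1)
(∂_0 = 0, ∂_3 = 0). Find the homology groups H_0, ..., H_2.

H_0 = Z,  H_1 = Z^2,  H_2 = Z.

H_0: b_0 = 9 − 0 − 8 = 1; torsion from ∂_1 factors > 1: none. So H_0 = Z.
H_1: b_1 = 27 − 8 − 17 = 2; torsion from ∂_2 factors > 1: none. So H_1 = Z^2.
H_2: b_2 = 18 − 17 − 0 = 1; torsion from ∂_3 factors > 1: none. So H_2 = Z.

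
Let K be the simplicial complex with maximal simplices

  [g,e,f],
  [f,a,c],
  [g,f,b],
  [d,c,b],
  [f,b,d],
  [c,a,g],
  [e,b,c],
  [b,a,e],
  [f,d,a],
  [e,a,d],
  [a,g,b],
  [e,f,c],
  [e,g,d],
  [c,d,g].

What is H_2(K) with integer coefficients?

Order the vertices as a < b < c < d < e < f < g. Listing each simplex with vertices in this order, K has dimension 2 with simplices:

  0-simplices (7): a, b, c, d, e, f, g
  1-simplices (21): ab, ac, ad, ae, af, ag, bc, bd, be, bf, bg, cd, ce, cf, cg, de, df, dg, ef, eg, fg
  2-simplices (14): abe, abg, acf, acg, ade, adf, bcd, bce, bdf, bfg, cdg, cef, deg, efg

so the chain groups are C_0 ≅ Z^7, C_1 ≅ Z^21, C_2 ≅ Z^14.

The boundary map ∂_1: C_1 → C_0 maps an edge to its endpoints' difference, ∂[p,q] = q − p. For instance
  ∂ef = f − e.
The 7×21 boundary matrix has rank 6 and Smith normal form diag(1,1,1,1,1,1).

Boundary ∂_2: C_2 → C_1 acts by ∂[p,q,r] = [q,r] − [p,r] + [p,q]. For instance
  ∂cef = ef − cf + ce,
  ∂bdf = df − bf + bd.
This gives a 21×14 integer matrix of rank 13; reducing to Smith normal form yields diagonal entries (1,1,1,1,1,1,1,1,1,1,1,1,1).

From H_k ≅ ker(∂_k) / im(∂_{k+1}) we obtain:

  H_2: rank ker ∂_2 − rank ∂_3 = (14 − 13) − 0 = 1, and there is no ∂_3, so H_2 = Z.

(K is a triangulation of the torus T^2.)

H_2 = Z.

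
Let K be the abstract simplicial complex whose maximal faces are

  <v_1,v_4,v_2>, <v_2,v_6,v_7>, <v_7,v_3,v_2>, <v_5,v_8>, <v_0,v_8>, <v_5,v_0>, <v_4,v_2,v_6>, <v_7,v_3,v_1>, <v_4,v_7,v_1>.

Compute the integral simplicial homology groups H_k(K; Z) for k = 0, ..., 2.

K has 9 vertices, 15 edges, 6 triangles.
rank ∂_0 = 0, rank ∂_1 = 7 ⇒ b_0 = 9 − 0 − 7 = 2; all invariant factors of ∂_1 are 1 so no torsion. So H_0 = Z^2.
rank ∂_1 = 7, rank ∂_2 = 6 ⇒ b_1 = 15 − 7 − 6 = 2; all invariant factors of ∂_2 are 1 so no torsion. So H_1 = Z^2.
rank ∂_2 = 6, rank ∂_3 = 0 ⇒ b_2 = 6 − 6 − 0 = 0. So H_2 = 0.

H_0 = Z^2,  H_1 = Z^2,  H_2 = 0.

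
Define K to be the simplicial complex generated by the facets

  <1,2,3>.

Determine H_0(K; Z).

Order the vertices as 1 < 2 < 3. Listing each simplex with vertices in this order, K has dimension 2 with simplices:

  0-simplices (3): [1], [2], [3]
  1-simplices (3): [1,2], [1,3], [2,3]
  2-simplices (1): [1,2,3]

Hence C_0 ≅ Z^3, C_1 ≅ Z^3, C_2 ≅ Z^1.

∂_1: C_1 → C_0 sends each edge [p,q] (with p < q) to q − p. For instance
  ∂[1,2] = [2] − [1].
This gives a 3×3 integer matrix of rank 2; reducing to Smith normal form yields diagonal entries (1,1).

∂_2: C_2 → C_1 acts by ∂[p,q,r] = [q,r] − [p,r] + [p,q]. For instance
  ∂[1,2,3] = [2,3] − [1,3] + [1,2].
As a 3×1 matrix over Z this has rank 1, with invariant factors (1).

Now H_k = ker ∂_k / im ∂_{k+1}, so:

  H_0: rank C_0 − rank ∂_1 = 3 − 2 = 1, and the invariant factors of ∂_1 are all 1, so H_0 ≅ Z.

H_0 ≅ Z.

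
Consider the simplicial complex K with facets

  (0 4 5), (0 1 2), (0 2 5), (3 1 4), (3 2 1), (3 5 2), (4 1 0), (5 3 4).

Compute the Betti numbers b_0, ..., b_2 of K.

We work with the vertex ordering 0 < 1 < 2 < 3 < 4 < 5. The simplices of K, each written with vertices in increasing order, are:

  0-simplices (6): [0], [1], [2], [3], [4], [5]
  1-simplices (12): [0,1], [0,2], [0,4], [0,5], [1,2], [1,3], [1,4], [2,3], [2,5], [3,4], [3,5], [4,5]
  2-simplices (8): [0,1,2], [0,1,4], [0,2,5], [0,4,5], [1,2,3], [1,3,4], [2,3,5], [3,4,5]

so the chain groups are C_0 ≅ Z^6, C_1 ≅ Z^12, C_2 ≅ Z^8.

∂_1: C_1 → C_0 sends each edge [p,q] (with p < q) to q − p.
The resulting 6×12 matrix has rank 5, and its Smith normal form has invariant factors (1,1,1,1,1).

∂_2: C_2 → C_1 acts by ∂[p,q,r] = [q,r] − [p,r] + [p,q]. For instance
  ∂[0,1,4] = [1,4] − [0,4] + [0,1],
  ∂[3,4,5] = [4,5] − [3,5] + [3,4].
The resulting 12×8 matrix has rank 7, and its Smith normal form has invariant factors (1,1,1,1,1,1,1).

Computing H_k = (kernel of ∂_k) / (image of ∂_{k+1}):

  H_0: rank C_0 − rank ∂_1 = 6 − 5 = 1, and the invariant factors of ∂_1 are all 1, so H_0 = Z.
  H_1: rank ker ∂_1 − rank ∂_2 = (12 − 5) − 7 = 0, and the invariant factors of ∂_2 are all 1, so H_1 = 0.
  H_2: rank ker ∂_2 − rank ∂_3 = (8 − 7) − 0 = 1, and there is no ∂_3, so H_2 = Z.

Hence the Betti numbers are b_0 = 1, b_1 = 0, b_2 = 1.

b_0 = 1, b_1 = 0, b_2 = 1.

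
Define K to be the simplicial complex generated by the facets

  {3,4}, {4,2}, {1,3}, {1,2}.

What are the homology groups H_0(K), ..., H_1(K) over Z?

H_0 = Z,  H_1 = Z.

Take the total order 1 < 2 < 3 < 4 on the vertex set. Then K (dimension 1) consists of the simplices:

  0-simplices (4): [1], [2], [3], [4]
  1-simplices (4): [1,2], [1,3], [2,4], [3,4]

so the chain groups are C_0 ≅ Z^4, C_1 ≅ Z^4.

Boundary ∂_1: C_1 → C_0 sends each edge [p,q] (with p < q) to q − p.
The 4×4 boundary matrix has rank 3 and Smith normal form diag(1,1,1).

From H_k ≅ ker(∂_k) / im(∂_{k+1}) we obtain:

  H_0: rank C_0 − rank ∂_1 = 4 − 3 = 1, and the invariant factors of ∂_1 are all 1, so H_0 ≅ Z.
  H_1: rank ker ∂_1 − rank ∂_2 = (4 − 3) − 0 = 1, and there is no ∂_2, so H_1 ≅ Z.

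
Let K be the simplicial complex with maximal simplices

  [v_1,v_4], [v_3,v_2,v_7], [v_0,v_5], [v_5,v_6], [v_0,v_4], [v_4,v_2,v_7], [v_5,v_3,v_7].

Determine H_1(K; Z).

K has 8 vertices, 11 edges, 3 triangles.
rank ∂_1 = 7, rank ∂_2 = 3 ⇒ b_1 = 11 − 7 − 3 = 1; all invariant factors of ∂_2 are 1 so no torsion. So H_1 ≅ Z.

H_1 = Z.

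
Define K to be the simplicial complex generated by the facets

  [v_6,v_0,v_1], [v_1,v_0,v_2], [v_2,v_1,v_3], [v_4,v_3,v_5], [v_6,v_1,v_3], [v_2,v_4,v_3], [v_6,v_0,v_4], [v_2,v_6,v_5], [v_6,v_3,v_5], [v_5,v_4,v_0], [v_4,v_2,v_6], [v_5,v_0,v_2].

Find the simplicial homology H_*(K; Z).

H_0 = Z,  H_1 = Z/2Z,  H_2 = 0.

We work with the vertex ordering v_0 < v_1 < v_2 < v_3 < v_4 < v_5 < v_6. The simplices of K, each written with vertices in increasing order, are:

  0-simplices (7): [v_0], [v_1], [v_2], [v_3], [v_4], [v_5], [v_6]
  1-simplices (18): (18 of them)
  2-simplices (12): (12 of them)

so the chain groups are C_0 ≅ Z^7, C_1 ≅ Z^18, C_2 ≅ Z^12.

∂_1: C_1 → C_0 maps an edge to its endpoints' difference, ∂[p,q] = q − p.
The resulting 7×18 matrix has rank 6, and its Smith normal form has invariant factors (1,1,1,1,1,1).

The boundary map ∂_2: C_2 → C_1 acts by ∂[p,q,r] = [q,r] − [p,r] + [p,q]. For instance
  ∂[v_0,v_2,v_5] = [v_2,v_5] − [v_0,v_5] + [v_0,v_2],
  ∂[v_3,v_5,v_6] = [v_5,v_6] − [v_3,v_6] + [v_3,v_5].
As a 18×12 matrix over Z this has rank 12, with invariant factors (1,1,1,1,1,1,1,1,1,1,1,2).

From H_k ≅ ker(∂_k) / im(∂_{k+1}) we obtain:

  H_0: rank C_0 − rank ∂_1 = 7 − 6 = 1, and the invariant factors of ∂_1 are all 1, so H_0 = Z.
  H_1: rank ker ∂_1 − rank ∂_2 = (18 − 6) − 12 = 0, and ∂_2 has invariant factor 2 > 1, so H_1 = Z/2Z.
  H_2: rank ker ∂_2 − rank ∂_3 = (12 − 12) − 0 = 0, and there is no ∂_3, so H_2 = 0.

(K is a triangulation of the real projective plane RP^2.)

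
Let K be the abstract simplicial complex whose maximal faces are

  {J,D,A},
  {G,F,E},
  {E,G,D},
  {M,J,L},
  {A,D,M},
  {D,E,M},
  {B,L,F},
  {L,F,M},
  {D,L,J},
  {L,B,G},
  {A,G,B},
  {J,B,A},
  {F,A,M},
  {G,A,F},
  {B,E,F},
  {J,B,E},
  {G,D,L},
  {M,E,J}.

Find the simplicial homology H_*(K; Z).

We work with the vertex ordering A < B < D < E < F < G < J < L < M. The simplices of K, each written with vertices in increasing order, are:

  0-simplices (9): A, B, D, E, F, G, J, L, M
  1-simplices (27): AB, AD, AF, AG, AJ, AM, BE, BF, BG, BJ, BL, DE, DG, DJ, DL, DM, EF, EG, EJ, EM, FG, FL, FM, GL, JL, JM, LM
  2-simplices (18): ABG, ABJ, ADJ, ADM, AFG, AFM, BEF, BEJ, BFL, BGL, DEG, DEM, DGL, DJL, EFG, EJM, FLM, JLM

giving chain groups C_0 ≅ Z^9, C_1 ≅ Z^27, C_2 ≅ Z^18.

Boundary ∂_1: C_1 → C_0 maps an edge to its endpoints' difference, ∂[p,q] = q − p.
The resulting 9×27 matrix has rank 8, and its Smith normal form has invariant factors (1,1,1,1,1,1,1,1).

Boundary ∂_2: C_2 → C_1 sends each 2-simplex [p,q,r] to [q,r] − [p,r] + [p,q]. For instance
  ∂ADM = DM − AM + AD,
  ∂DGL = GL − DL + DG.
The resulting 27×18 matrix has rank 18, and its Smith normal form has invariant factors (1,1,1,1,1,1,1,1,1,1,1,1,1,1,1,1,1,2).

Reading off H_k = ker ∂_k / im ∂_{k+1}:

  H_0: rank C_0 − rank ∂_1 = 9 − 8 = 1, and the invariant factors of ∂_1 are all 1, so H_0 = Z.
  H_1: rank ker ∂_1 − rank ∂_2 = (27 − 8) − 18 = 1, and ∂_2 has invariant factor 2 > 1, so H_1 = Z × Z/2.
  H_2: rank ker ∂_2 − rank ∂_3 = (18 − 18) − 0 = 0, and there is no ∂_3, so H_2 = 0.

As a check, the Euler characteristic is 9 − 27 + 18 = 0, which agrees with 1 − 1 + 0 = 0.
(K is a triangulation of the Klein bottle.)

H_0 ≅ Z,  H_1 ≅ Z × Z/2,  H_2 = 0.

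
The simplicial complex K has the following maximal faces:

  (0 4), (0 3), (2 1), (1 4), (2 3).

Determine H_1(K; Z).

H_1 ≅ Z.

We work with the vertex ordering 0 < 1 < 2 < 3 < 4. The simplices of K, each written with vertices in increasing order, are:

  0-simplices (5): [0], [1], [2], [3], [4]
  1-simplices (5): [0,3], [0,4], [1,2], [1,4], [2,3]

giving chain groups C_0 ≅ Z^5, C_1 ≅ Z^5.

Boundary ∂_1: C_1 → C_0 sends each edge [p,q] (with p < q) to q − p. For instance
  ∂[2,3] = [3] − [2].
As a 5×5 matrix over Z this has rank 4, with invariant factors (1,1,1,1).

Now H_k = ker ∂_k / im ∂_{k+1}, so:

  H_1: rank ker ∂_1 − rank ∂_2 = (5 − 4) − 0 = 1, and there is no ∂_2, so H_1 = Z.

(K is a triangulation of the circle S^1.)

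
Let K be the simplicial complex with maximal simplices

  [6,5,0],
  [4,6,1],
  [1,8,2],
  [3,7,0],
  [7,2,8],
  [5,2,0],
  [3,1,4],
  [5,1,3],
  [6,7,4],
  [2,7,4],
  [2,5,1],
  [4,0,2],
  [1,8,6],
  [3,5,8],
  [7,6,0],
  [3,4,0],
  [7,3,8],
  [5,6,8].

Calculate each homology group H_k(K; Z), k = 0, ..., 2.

H_0 = Z,  H_1 = Z ⊕ Z/2Z,  H_2 = 0.

Take the total order 0 < 1 < 2 < 3 < 4 < 5 < 6 < 7 < 8 on the vertex set. Then K (dimension 2) consists of the simplices:

  0-simplices (9): [0], [1], [2], [3], [4], [5], [6], [7], [8]
  1-simplices (27): (27 of them)
  2-simplices (18): [0,2,4], [0,2,5], [0,3,4], [0,3,7], [0,5,6], [0,6,7], [1,2,5], [1,2,8], [1,3,4], [1,3,5], [1,4,6], [1,6,8], [2,4,7], [2,7,8], [3,5,8], [3,7,8], [4,6,7], [5,6,8]

Hence C_0 ≅ Z^9, C_1 ≅ Z^27, C_2 ≅ Z^18.

The boundary map ∂_1: C_1 → C_0 sends each edge [p,q] (with p < q) to q − p. For instance
  ∂[6,8] = [8] − [6].
As a 9×27 matrix over Z this has rank 8, with invariant factors (1,1,1,1,1,1,1,1).

Boundary ∂_2: C_2 → C_1 sends each 2-simplex [p,q,r] to [q,r] − [p,r] + [p,q]. For instance
  ∂[3,5,8] = [5,8] − [3,8] + [3,5],
  ∂[0,6,7] = [6,7] − [0,7] + [0,6].
This gives a 27×18 integer matrix of rank 18; reducing to Smith normal form yields diagonal entries (1,1,1,1,1,1,1,1,1,1,1,1,1,1,1,1,1,2).

Now H_k = ker ∂_k / im ∂_{k+1}, so:

  H_0: rank C_0 − rank ∂_1 = 9 − 8 = 1, and the invariant factors of ∂_1 are all 1, so H_0 = Z.
  H_1: rank ker ∂_1 − rank ∂_2 = (27 − 8) − 18 = 1, and ∂_2 has invariant factor 2 > 1, so H_1 = Z ⊕ Z/2Z.
  H_2: rank ker ∂_2 − rank ∂_3 = (18 − 18) − 0 = 0, and there is no ∂_3, so H_2 = 0.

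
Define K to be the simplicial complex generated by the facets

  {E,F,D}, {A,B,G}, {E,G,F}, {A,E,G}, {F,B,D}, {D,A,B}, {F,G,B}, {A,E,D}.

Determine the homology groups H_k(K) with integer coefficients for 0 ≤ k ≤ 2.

H_0 = Z,  H_1 = 0,  H_2 = Z.

Take the total order A < B < D < E < F < G on the vertex set. Then K (dimension 2) consists of the simplices:

  0-simplices (6): A, B, D, E, F, G
  1-simplices (12): AB, AD, AE, AG, BD, BF, BG, DE, DF, EF, EG, FG
  2-simplices (8): ABD, ABG, ADE, AEG, BDF, BFG, DEF, EFG

giving chain groups C_0 ≅ Z^6, C_1 ≅ Z^12, C_2 ≅ Z^8.

The boundary map ∂_1: C_1 → C_0 maps an edge to its endpoints' difference, ∂[p,q] = q − p. For instance
  ∂FG = G − F.
The 6×12 boundary matrix has rank 5 and Smith normal form diag(1,1,1,1,1).

The boundary map ∂_2: C_2 → C_1 acts by ∂[p,q,r] = [q,r] − [p,r] + [p,q]. For instance
  ∂BDF = DF − BF + BD,
  ∂AEG = EG − AG + AE.
This gives a 12×8 integer matrix of rank 7; reducing to Smith normal form yields diagonal entries (1,1,1,1,1,1,1).

From H_k ≅ ker(∂_k) / im(∂_{k+1}) we obtain:

  H_0: rank C_0 − rank ∂_1 = 6 − 5 = 1, and the invariant factors of ∂_1 are all 1, so H_0 = Z.
  H_1: rank ker ∂_1 − rank ∂_2 = (12 − 5) − 7 = 0, and the invariant factors of ∂_2 are all 1, so H_1 = 0.
  H_2: rank ker ∂_2 − rank ∂_3 = (8 − 7) − 0 = 1, and there is no ∂_3, so H_2 = Z.

As a check, the Euler characteristic is 6 − 12 + 8 = 2, which agrees with 1 − 0 + 1 = 2.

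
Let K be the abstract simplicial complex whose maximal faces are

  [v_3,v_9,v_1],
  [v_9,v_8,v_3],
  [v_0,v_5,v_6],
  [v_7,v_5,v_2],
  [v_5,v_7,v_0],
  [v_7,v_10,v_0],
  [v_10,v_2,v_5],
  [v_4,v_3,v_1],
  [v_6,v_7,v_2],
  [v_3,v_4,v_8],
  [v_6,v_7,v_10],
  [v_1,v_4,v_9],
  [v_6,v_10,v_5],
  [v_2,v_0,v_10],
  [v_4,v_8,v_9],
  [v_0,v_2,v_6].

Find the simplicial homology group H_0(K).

K has 11 vertices, 24 edges, 16 triangles.
rank ∂_0 = 0, rank ∂_1 = 9 ⇒ b_0 = 11 − 0 − 9 = 2; all invariant factors of ∂_1 are 1 so no torsion. So H_0 ≅ Z^2.

H_0 ≅ Z^2.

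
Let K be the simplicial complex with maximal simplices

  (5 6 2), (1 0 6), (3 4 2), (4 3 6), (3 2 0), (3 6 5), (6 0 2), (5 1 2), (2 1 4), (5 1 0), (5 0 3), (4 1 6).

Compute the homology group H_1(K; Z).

H_1 ≅ Z/2.

K has 7 vertices, 18 edges, 12 triangles.
rank ∂_1 = 6, rank ∂_2 = 12 ⇒ b_1 = 18 − 6 − 12 = 0; ∂_2 has invariant factor(s) [2] giving torsion. So H_1 = Z/2.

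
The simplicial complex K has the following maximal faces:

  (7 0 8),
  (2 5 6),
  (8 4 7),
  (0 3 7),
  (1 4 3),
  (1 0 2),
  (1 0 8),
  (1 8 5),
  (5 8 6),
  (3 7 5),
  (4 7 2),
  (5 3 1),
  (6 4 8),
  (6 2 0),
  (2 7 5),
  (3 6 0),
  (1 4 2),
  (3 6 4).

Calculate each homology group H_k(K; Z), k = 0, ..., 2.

H_0 = Z,  H_1 = Z^2,  H_2 = Z.

We work with the vertex ordering 0 < 1 < 2 < 3 < 4 < 5 < 6 < 7 < 8. The simplices of K, each written with vertices in increasing order, are:

  0-simplices (9): [0], [1], [2], [3], [4], [5], [6], [7], [8]
  1-simplices (27): (27 of them)
  2-simplices (18): [0,1,2], [0,1,8], [0,2,6], [0,3,6], [0,3,7], [0,7,8], [1,2,4], [1,3,4], [1,3,5], [1,5,8], [2,4,7], [2,5,6], [2,5,7], [3,4,6], [3,5,7], [4,6,8], [4,7,8], [5,6,8]

Hence C_0 ≅ Z^9, C_1 ≅ Z^27, C_2 ≅ Z^18.

Boundary ∂_1: C_1 → C_0 maps an edge to its endpoints' difference, ∂[p,q] = q − p.
As a 9×27 matrix over Z this has rank 8, with invariant factors (1,1,1,1,1,1,1,1).

∂_2: C_2 → C_1 acts by ∂[p,q,r] = [q,r] − [p,r] + [p,q]. For instance
  ∂[0,7,8] = [7,8] − [0,8] + [0,7],
  ∂[1,3,5] = [3,5] − [1,5] + [1,3].
The resulting 27×18 matrix has rank 17, and its Smith normal form has invariant factors (1,1,1,1,1,1,1,1,1,1,1,1,1,1,1,1,1).

Now H_k = ker ∂_k / im ∂_{k+1}, so:

  H_0: rank C_0 − rank ∂_1 = 9 − 8 = 1, and the invariant factors of ∂_1 are all 1, so H_0 = Z.
  H_1: rank ker ∂_1 − rank ∂_2 = (27 − 8) − 17 = 2, and the invariant factors of ∂_2 are all 1, so H_1 = Z^2.
  H_2: rank ker ∂_2 − rank ∂_3 = (18 − 17) − 0 = 1, and there is no ∂_3, so H_2 = Z.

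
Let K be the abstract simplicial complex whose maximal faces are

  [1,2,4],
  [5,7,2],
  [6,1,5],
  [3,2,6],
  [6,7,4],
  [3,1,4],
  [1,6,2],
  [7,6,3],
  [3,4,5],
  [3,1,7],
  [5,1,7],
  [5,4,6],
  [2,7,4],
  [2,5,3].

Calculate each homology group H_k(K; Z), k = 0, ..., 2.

We work with the vertex ordering 1 < 2 < 3 < 4 < 5 < 6 < 7. The simplices of K, each written with vertices in increasing order, are:

  0-simplices (7): [1], [2], [3], [4], [5], [6], [7]
  1-simplices (21): [1,2], [1,3], [1,4], [1,5], [1,6], [1,7], [2,3], [2,4], [2,5], [2,6], [2,7], [3,4], [3,5], [3,6], [3,7], [4,5], [4,6], [4,7], [5,6], [5,7], [6,7]
  2-simplices (14): [1,2,4], [1,2,6], [1,3,4], [1,3,7], [1,5,6], [1,5,7], [2,3,5], [2,3,6], [2,4,7], [2,5,7], [3,4,5], [3,6,7], [4,5,6], [4,6,7]

Hence C_0 ≅ Z^7, C_1 ≅ Z^21, C_2 ≅ Z^14.

Boundary ∂_1: C_1 → C_0 sends each edge [p,q] (with p < q) to q − p.
As a 7×21 matrix over Z this has rank 6, with invariant factors (1,1,1,1,1,1).

∂_2: C_2 → C_1 maps a triangle to the signed sum of its edges. For instance
  ∂[1,3,4] = [3,4] − [1,4] + [1,3],
  ∂[3,4,5] = [4,5] − [3,5] + [3,4].
The resulting 21×14 matrix has rank 13, and its Smith normal form has invariant factors (1,1,1,1,1,1,1,1,1,1,1,1,1).

Now H_k = ker ∂_k / im ∂_{k+1}, so:

  H_0: rank C_0 − rank ∂_1 = 7 − 6 = 1, and the invariant factors of ∂_1 are all 1, so H_0 = Z.
  H_1: rank ker ∂_1 − rank ∂_2 = (21 − 6) − 13 = 2, and the invariant factors of ∂_2 are all 1, so H_1 = Z^2.
  H_2: rank ker ∂_2 − rank ∂_3 = (14 − 13) − 0 = 1, and there is no ∂_3, so H_2 = Z.

As a check, the Euler characteristic is 7 − 21 + 14 = 0, which agrees with 1 − 2 + 1 = 0.
(K is a triangulation of the torus T^2.)

H_0 ≅ Z,  H_1 ≅ Z^2,  H_2 ≅ Z.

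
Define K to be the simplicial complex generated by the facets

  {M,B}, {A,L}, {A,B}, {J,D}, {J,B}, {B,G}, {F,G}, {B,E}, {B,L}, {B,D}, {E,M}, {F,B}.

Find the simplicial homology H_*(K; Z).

Fix the vertex order A < B < D < E < F < G < J < L < M and write every simplex with vertices in increasing order. Then dim K = 1 and the simplices of K are:

  0-simplices (9): A, B, D, E, F, G, J, L, M
  1-simplices (12): AB, AL, BD, BE, BF, BG, BJ, BL, BM, DJ, EM, FG

so the chain groups are C_0 ≅ Z^9, C_1 ≅ Z^12.

The boundary map ∂_1: C_1 → C_0 maps an edge to its endpoints' difference, ∂[p,q] = q − p.
This gives a 9×12 integer matrix of rank 8; reducing to Smith normal form yields diagonal entries (1,1,1,1,1,1,1,1).

From H_k ≅ ker(∂_k) / im(∂_{k+1}) we obtain:

  H_0: rank C_0 − rank ∂_1 = 9 − 8 = 1, and the invariant factors of ∂_1 are all 1, so H_0 ≅ Z.
  H_1: rank ker ∂_1 − rank ∂_2 = (12 − 8) − 0 = 4, and there is no ∂_2, so H_1 ≅ Z^4.

(K is a triangulation of a wedge of 4 circles.)

H_0 ≅ Z,  H_1 ≅ Z^4.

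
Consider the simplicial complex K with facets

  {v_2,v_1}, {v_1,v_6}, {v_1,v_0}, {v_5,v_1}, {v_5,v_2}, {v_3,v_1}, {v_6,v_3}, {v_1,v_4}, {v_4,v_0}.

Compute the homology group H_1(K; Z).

H_1 = Z^3.

We work with the vertex ordering v_0 < v_1 < v_2 < v_3 < v_4 < v_5 < v_6. The simplices of K, each written with vertices in increasing order, are:

  0-simplices (7): [v_0], [v_1], [v_2], [v_3], [v_4], [v_5], [v_6]
  1-simplices (9): [v_0,v_1], [v_0,v_4], [v_1,v_2], [v_1,v_3], [v_1,v_4], [v_1,v_5], [v_1,v_6], [v_2,v_5], [v_3,v_6]

giving chain groups C_0 ≅ Z^7, C_1 ≅ Z^9.

Boundary ∂_1: C_1 → C_0 is given by ∂[p,q] = [q] − [p].
This gives a 7×9 integer matrix of rank 6; reducing to Smith normal form yields diagonal entries (1,1,1,1,1,1).

Now H_k = ker ∂_k / im ∂_{k+1}, so:

  H_1: rank ker ∂_1 − rank ∂_2 = (9 − 6) − 0 = 3, and there is no ∂_2, so H_1 ≅ Z^3.

(K is a triangulation of a wedge of 3 circles.)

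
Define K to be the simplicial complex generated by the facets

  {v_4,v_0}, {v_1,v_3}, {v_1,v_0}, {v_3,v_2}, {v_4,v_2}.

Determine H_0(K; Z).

H_0 ≅ Z.

Take the total order v_0 < v_1 < v_2 < v_3 < v_4 on the vertex set. Then K (dimension 1) consists of the simplices:

  0-simplices (5): [v_0], [v_1], [v_2], [v_3], [v_4]
  1-simplices (5): [v_0,v_1], [v_0,v_4], [v_1,v_3], [v_2,v_3], [v_2,v_4]

so the chain groups are C_0 ≅ Z^5, C_1 ≅ Z^5.

The boundary map ∂_1: C_1 → C_0 sends each edge [p,q] (with p < q) to q − p.
As a 5×5 matrix over Z this has rank 4, with invariant factors (1,1,1,1).

From H_k ≅ ker(∂_k) / im(∂_{k+1}) we obtain:

  H_0: rank C_0 − rank ∂_1 = 5 − 4 = 1, and the invariant factors of ∂_1 are all 1, so H_0 ≅ Z.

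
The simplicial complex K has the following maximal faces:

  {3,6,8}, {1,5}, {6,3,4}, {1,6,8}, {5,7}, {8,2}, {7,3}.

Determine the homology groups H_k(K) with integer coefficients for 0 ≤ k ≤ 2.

H_0 = Z,  H_1 = Z,  H_2 = 0.

We work with the vertex ordering 1 < 2 < 3 < 4 < 5 < 6 < 7 < 8. The simplices of K, each written with vertices in increasing order, are:

  0-simplices (8): [1], [2], [3], [4], [5], [6], [7], [8]
  1-simplices (11): [1,5], [1,6], [1,8], [2,8], [3,4], [3,6], [3,7], [3,8], [4,6], [5,7], [6,8]
  2-simplices (3): [1,6,8], [3,4,6], [3,6,8]

giving chain groups C_0 ≅ Z^8, C_1 ≅ Z^11, C_2 ≅ Z^3.

Boundary ∂_1: C_1 → C_0 is given by ∂[p,q] = [q] − [p]. For instance
  ∂[3,6] = [6] − [3].
The 8×11 boundary matrix has rank 7 and Smith normal form diag(1,1,1,1,1,1,1).

∂_2: C_2 → C_1 acts by ∂[p,q,r] = [q,r] − [p,r] + [p,q]. For instance
  ∂[3,6,8] = [6,8] − [3,8] + [3,6],
  ∂[1,6,8] = [6,8] − [1,8] + [1,6].
The 11×3 boundary matrix has rank 3 and Smith normal form diag(1,1,1).

Reading off H_k = ker ∂_k / im ∂_{k+1}:

  H_0: rank C_0 − rank ∂_1 = 8 − 7 = 1, and the invariant factors of ∂_1 are all 1, so H_0 ≅ Z.
  H_1: rank ker ∂_1 − rank ∂_2 = (11 − 7) − 3 = 1, and the invariant factors of ∂_2 are all 1, so H_1 ≅ Z.
  H_2: rank ker ∂_2 − rank ∂_3 = (3 − 3) − 0 = 0, and there is no ∂_3, so H_2 ≅ 0.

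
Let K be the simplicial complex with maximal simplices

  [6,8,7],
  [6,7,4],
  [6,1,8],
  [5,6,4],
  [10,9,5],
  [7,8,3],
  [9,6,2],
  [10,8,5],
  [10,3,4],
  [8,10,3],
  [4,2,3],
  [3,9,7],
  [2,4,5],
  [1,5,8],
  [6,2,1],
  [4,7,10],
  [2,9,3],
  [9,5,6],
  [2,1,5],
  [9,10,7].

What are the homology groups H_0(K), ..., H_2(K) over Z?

H_0 = Z,  H_1 = Z × Z/2,  H_2 = 0.

Take the total order 1 < 2 < 3 < 4 < 5 < 6 < 7 < 8 < 9 < 10 on the vertex set. Then K (dimension 2) consists of the simplices:

  0-simplices (10): [1], [2], [3], [4], [5], [6], [7], [8], [9], [10]
  1-simplices (30): (30 of them)
  2-simplices (20): (20 of them)

Hence C_0 ≅ Z^10, C_1 ≅ Z^30, C_2 ≅ Z^20.

Boundary ∂_1: C_1 → C_0 maps an edge to its endpoints' difference, ∂[p,q] = q − p. For instance
  ∂[4,7] = [7] − [4].
This gives a 10×30 integer matrix of rank 9; reducing to Smith normal form yields diagonal entries (1,1,1,1,1,1,1,1,1).

∂_2: C_2 → C_1 sends each 2-simplex [p,q,r] to [q,r] − [p,r] + [p,q]. For instance
  ∂[1,2,5] = [2,5] − [1,5] + [1,2],
  ∂[5,8,10] = [8,10] − [5,10] + [5,8].
The resulting 30×20 matrix has rank 20, and its Smith normal form has invariant factors (1,1,1,1,1,1,1,1,1,1,1,1,1,1,1,1,1,1,1,2).

Now H_k = ker ∂_k / im ∂_{k+1}, so:

  H_0: rank C_0 − rank ∂_1 = 10 − 9 = 1, and the invariant factors of ∂_1 are all 1, so H_0 ≅ Z.
  H_1: rank ker ∂_1 − rank ∂_2 = (30 − 9) − 20 = 1, and ∂_2 has invariant factor 2 > 1, so H_1 ≅ Z × Z/2.
  H_2: rank ker ∂_2 − rank ∂_3 = (20 − 20) − 0 = 0, and there is no ∂_3, so H_2 ≅ 0.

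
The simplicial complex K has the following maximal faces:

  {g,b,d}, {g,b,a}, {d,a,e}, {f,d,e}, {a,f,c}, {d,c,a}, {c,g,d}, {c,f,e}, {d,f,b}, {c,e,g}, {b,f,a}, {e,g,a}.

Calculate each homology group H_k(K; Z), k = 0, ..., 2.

Fix the vertex order a < b < c < d < e < f < g and write every simplex with vertices in increasing order. Then dim K = 2 and the simplices of K are:

  0-simplices (7): a, b, c, d, e, f, g
  1-simplices (18): ab, ac, ad, ae, af, ag, bd, bf, bg, cd, ce, cf, cg, de, df, dg, ef, eg
  2-simplices (12): abf, abg, acd, acf, ade, aeg, bdf, bdg, cdg, cef, ceg, def

so the chain groups are C_0 ≅ Z^7, C_1 ≅ Z^18, C_2 ≅ Z^12.

Boundary ∂_1: C_1 → C_0 sends each edge [p,q] (with p < q) to q − p.
As a 7×18 matrix over Z this has rank 6, with invariant factors (1,1,1,1,1,1).

Boundary ∂_2: C_2 → C_1 maps a triangle to the signed sum of its edges. For instance
  ∂abg = bg − ag + ab,
  ∂acd = cd − ad + ac.
The resulting 18×12 matrix has rank 12, and its Smith normal form has invariant factors (1,1,1,1,1,1,1,1,1,1,1,2).

Reading off H_k = ker ∂_k / im ∂_{k+1}:

  H_0: rank C_0 − rank ∂_1 = 7 − 6 = 1, and the invariant factors of ∂_1 are all 1, so H_0 = Z.
  H_1: rank ker ∂_1 − rank ∂_2 = (18 − 6) − 12 = 0, and ∂_2 has invariant factor 2 > 1, so H_1 = Z/2.
  H_2: rank ker ∂_2 − rank ∂_3 = (12 − 12) − 0 = 0, and there is no ∂_3, so H_2 = 0.

As a check, the Euler characteristic is 7 − 18 + 12 = 1, which agrees with 1 − 0 + 0 = 1.

H_0 = Z,  H_1 = Z/2,  H_2 = 0.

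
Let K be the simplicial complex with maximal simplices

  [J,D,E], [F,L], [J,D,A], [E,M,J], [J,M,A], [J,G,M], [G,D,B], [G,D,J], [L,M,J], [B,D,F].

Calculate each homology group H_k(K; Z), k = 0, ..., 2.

Take the total order A < B < D < E < F < G < J < L < M on the vertex set. Then K (dimension 2) consists of the simplices:

  0-simplices (9): A, B, D, E, F, G, J, L, M
  1-simplices (18): AD, AJ, AM, BD, BF, BG, DE, DF, DG, DJ, EJ, EM, FL, GJ, GM, JL, JM, LM
  2-simplices (9): ADJ, AJM, BDF, BDG, DEJ, DGJ, EJM, GJM, JLM

giving chain groups C_0 ≅ Z^9, C_1 ≅ Z^18, C_2 ≅ Z^9.

Boundary ∂_1: C_1 → C_0 sends each edge [p,q] (with p < q) to q − p. For instance
  ∂AJ = J − A.
As a 9×18 matrix over Z this has rank 8, with invariant factors (1,1,1,1,1,1,1,1).

∂_2: C_2 → C_1 maps a triangle to the signed sum of its edges. For instance
  ∂GJM = JM − GM + GJ,
  ∂DEJ = EJ − DJ + DE.
As a 18×9 matrix over Z this has rank 9, with invariant factors (1,1,1,1,1,1,1,1,1).

Now H_k = ker ∂_k / im ∂_{k+1}, so:

  H_0: rank C_0 − rank ∂_1 = 9 − 8 = 1, and the invariant factors of ∂_1 are all 1, so H_0 = Z.
  H_1: rank ker ∂_1 − rank ∂_2 = (18 − 8) − 9 = 1, and the invariant factors of ∂_2 are all 1, so H_1 = Z.
  H_2: rank ker ∂_2 − rank ∂_3 = (9 − 9) − 0 = 0, and there is no ∂_3, so H_2 = 0.

As a check, the Euler characteristic is 9 − 18 + 9 = 0, which agrees with 1 − 1 + 0 = 0.

H_0 ≅ Z,  H_1 ≅ Z,  H_2 = 0.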